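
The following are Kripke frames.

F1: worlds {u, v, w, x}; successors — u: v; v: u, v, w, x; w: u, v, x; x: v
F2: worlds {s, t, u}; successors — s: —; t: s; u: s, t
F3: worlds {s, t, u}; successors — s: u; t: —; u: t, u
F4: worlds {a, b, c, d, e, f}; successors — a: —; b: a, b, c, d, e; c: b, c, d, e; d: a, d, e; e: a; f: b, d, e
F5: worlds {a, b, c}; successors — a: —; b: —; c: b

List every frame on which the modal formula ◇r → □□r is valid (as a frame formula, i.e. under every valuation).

F5

The schema corresponds to a generalized confluence (Geach) condition: ∀x ∀y ∀z ((xRy ∧ xR²z) → ∃w (y = w ∧ z = w)).
F1: fails — uRv, uR²u but v ≠ u.
F2: fails — uRt, uR²s but t ≠ s.
F3: fails — sRu, sR²t but u ≠ t.
F4: fails — bRa, bR²b but a ≠ b.
F5: ✓.
Valid on: F5.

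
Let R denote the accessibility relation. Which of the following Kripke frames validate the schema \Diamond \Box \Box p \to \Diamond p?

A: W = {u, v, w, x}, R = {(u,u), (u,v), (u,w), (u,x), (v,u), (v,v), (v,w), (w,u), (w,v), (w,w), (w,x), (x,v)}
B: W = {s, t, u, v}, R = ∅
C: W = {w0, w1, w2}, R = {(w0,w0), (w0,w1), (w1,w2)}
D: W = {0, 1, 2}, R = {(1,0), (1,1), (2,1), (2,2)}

The schema corresponds to a generalized confluence (Geach) condition: \forall x \forall y (xRy \to \exists w (y R^2 w \wedge xRw)).
A: holds.
B: holds.
C: fails — w0Rw1 but no w with w1R²w and w0Rw.
D: fails — 1R0 but no w with 0R²w and 1Rw.
Valid on: A, B.

A, B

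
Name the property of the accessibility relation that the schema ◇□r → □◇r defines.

This schema is the .2 axiom.
It corresponds to convergence: ∀x ∀y ∀z (Rxy ∧ Rxz → ∃w (Ryw ∧ Rzw)).

convergence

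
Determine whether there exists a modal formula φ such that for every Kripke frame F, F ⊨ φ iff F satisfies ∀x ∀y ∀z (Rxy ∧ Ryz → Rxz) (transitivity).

This is a Sahlqvist condition; the 4 axiom □q → □□q defines it.
Suppose □q→□□q is valid. Take Rxy, Ryz and set V(q)={w : Rxw}. Then □q at x, so □□q at x, so □q at y, so q at z, i.e. Rxz.

Yes — defined by □q → □□q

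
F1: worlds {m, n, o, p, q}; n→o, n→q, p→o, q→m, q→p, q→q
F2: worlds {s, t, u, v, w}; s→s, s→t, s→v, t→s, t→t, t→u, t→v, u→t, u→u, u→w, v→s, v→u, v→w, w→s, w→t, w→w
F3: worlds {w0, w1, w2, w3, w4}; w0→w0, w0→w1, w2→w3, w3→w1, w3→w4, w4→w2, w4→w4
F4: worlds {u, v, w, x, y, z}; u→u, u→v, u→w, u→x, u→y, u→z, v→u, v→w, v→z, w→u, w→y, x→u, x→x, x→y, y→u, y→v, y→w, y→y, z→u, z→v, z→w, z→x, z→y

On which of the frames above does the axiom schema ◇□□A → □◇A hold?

F2, F4

This is the axiom for a generalized confluence (Geach) condition; its first-order frame correspondent is ∀x ∀y ∀z ((xRy ∧ xRz) → ∃w (yR²w ∧ zRw)).
F1: fails — nRo, nRo but no w with oR²w and oRw.
F2: condition met.
F3: fails — w0Rw0, w0Rw1 but no w with w0R²w and w1Rw.
F4: condition met.
Valid on: F2, F4.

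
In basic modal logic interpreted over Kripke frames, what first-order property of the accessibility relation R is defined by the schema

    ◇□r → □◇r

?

Suppose ◇□r→□◇r is valid. Take Rxy, Rxz and set V(r)={w : Ryw}. Then □r at y so ◇□r at x, so □◇r at x, so ◇r at z, giving w with Rzw and Ryw.

convergence: ∀x ∀y ∀z (Rxy ∧ Rxz → ∃w (Ryw ∧ Rzw))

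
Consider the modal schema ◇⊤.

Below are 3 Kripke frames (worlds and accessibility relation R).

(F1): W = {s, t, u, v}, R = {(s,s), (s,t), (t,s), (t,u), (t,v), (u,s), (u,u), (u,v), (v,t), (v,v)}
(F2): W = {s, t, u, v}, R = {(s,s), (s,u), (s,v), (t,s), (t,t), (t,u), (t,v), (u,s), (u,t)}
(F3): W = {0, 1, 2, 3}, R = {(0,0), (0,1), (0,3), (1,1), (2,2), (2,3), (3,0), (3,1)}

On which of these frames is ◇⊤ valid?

(F1), (F3)

The schema corresponds to seriality: ∀x ∃y Rxy.
(F1): holds.
(F2): fails — world v has no successor.
(F3): holds.
Valid on: (F1), (F3).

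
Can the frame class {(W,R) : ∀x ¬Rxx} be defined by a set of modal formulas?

If a class were modally definable it would be closed under surjective bounded morphisms (Goldblatt–Thomason).
The 3-cycle (worlds w0,w1,w2 with w0→w1→w2→w0) is irreflexive, and the map sending every world to a single reflexive point • is a surjective bounded morphism (forth: every edge maps to (•,•); back: every world has a successor). So any modal formula valid on the 3-cycle is also valid on the reflexive point, which is not irreflexive.
So no modal formula (or set of formulas) defines exactly the irreflexive frames.

No — not modally definable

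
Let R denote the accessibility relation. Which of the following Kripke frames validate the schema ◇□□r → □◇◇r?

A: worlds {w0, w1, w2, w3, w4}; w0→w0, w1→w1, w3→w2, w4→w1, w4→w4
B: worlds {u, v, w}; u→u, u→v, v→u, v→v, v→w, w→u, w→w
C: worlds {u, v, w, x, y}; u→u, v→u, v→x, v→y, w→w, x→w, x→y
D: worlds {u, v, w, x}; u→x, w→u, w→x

Frame correspondent (Sahlqvist): ∀x ∀y ∀z ((xRy ∧ xRz) → ∃w (yR²w ∧ zR²w)) — i.e. a generalized confluence (Geach) condition.
A: fails — w3Rw2, w3Rw2 but no w with w2R²w and w2R²w.
B: holds.
C: fails — vRu, vRx but no t with uR²t and xR²t.
D: fails — uRx, uRx but no t with xR²t and xR²t.
Valid on: B.

B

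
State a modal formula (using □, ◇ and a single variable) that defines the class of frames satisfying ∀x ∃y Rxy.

The condition is seriality. The D schema □r → ◇r defines it.
Suppose □r→◇r is valid. At any x set V(r)=W. Then □r at x, so ◇r at x, so x has a successor.

□r → ◇r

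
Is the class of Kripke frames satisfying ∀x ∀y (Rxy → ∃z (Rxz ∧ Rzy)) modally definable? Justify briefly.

Yes: it is density, defined by the C4 schema □□r → □r.

Yes — defined by □□r → □r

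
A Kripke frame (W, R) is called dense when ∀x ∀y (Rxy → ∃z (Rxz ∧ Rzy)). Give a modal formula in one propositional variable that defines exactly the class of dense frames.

□□p → □p

The condition is density. The C4 schema □□p → □p defines it.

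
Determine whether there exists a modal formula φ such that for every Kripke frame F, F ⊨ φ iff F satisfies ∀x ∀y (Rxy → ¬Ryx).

No

Any modally definable frame class is closed under surjective bounded morphisms.
The 4-cycle (worlds s,t,u,v with s→t→u→v→s) is asymmetric. Mapping every world to a single reflexive point • is a surjective bounded morphism, and the reflexive point is not asymmetric (R•• but asymmetry requires ¬R••).
So no modal formula (or set of formulas) defines exactly the asymmetric frames.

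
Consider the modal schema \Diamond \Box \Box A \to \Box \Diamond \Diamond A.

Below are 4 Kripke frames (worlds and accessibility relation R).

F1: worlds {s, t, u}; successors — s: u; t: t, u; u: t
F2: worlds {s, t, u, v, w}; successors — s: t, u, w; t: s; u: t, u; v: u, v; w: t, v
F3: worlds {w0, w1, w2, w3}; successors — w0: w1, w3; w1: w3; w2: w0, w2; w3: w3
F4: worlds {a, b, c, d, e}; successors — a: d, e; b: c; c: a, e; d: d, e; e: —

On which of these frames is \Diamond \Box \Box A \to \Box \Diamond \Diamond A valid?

The schema corresponds to a generalized confluence (Geach) condition: \forall x \forall y \forall z ((xRy \wedge xRz) \to \exists w (y R^2 w \wedge z R^2 w)).
F1: holds.
F2: holds.
F3: holds.
F4: fails — aRd, aRe but no w with dR²w and eR²w.

F1, F2, F3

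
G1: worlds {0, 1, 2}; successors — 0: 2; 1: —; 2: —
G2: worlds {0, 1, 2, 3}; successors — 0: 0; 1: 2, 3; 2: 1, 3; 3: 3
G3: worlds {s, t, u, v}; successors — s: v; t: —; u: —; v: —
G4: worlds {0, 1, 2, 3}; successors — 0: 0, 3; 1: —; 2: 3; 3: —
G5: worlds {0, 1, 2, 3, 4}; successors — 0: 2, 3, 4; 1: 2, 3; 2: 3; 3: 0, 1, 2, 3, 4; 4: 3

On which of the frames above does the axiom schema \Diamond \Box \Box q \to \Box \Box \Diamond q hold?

The schema corresponds to a generalized confluence (Geach) condition: \forall x \forall y \forall z ((xRy \wedge x R^2 z) \to \exists w (y R^2 w \wedge zRw)).
G1: satisfies the condition.
G2: satisfies the condition.
G3: satisfies the condition.
G4: fails — 0R0, 0R²3 but no w with 0R²w and 3Rw.
G5: satisfies the condition.

G1, G2, G3, G5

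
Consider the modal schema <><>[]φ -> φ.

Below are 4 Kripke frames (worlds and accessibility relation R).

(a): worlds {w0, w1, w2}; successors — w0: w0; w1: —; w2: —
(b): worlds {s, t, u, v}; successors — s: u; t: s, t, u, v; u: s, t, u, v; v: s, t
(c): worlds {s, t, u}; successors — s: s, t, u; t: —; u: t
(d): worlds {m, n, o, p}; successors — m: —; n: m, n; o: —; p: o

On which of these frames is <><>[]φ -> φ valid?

(a)

This is the axiom for a generalized confluence (Geach) condition; its first-order frame correspondent is forall x forall y (x R^2 y -> exists w (yRw & x = w)).
(a): ✓.
(b): fails — sR²s but no w with sRw and s=w.
(c): fails — sR²t but no w with tRw and s=w.
(d): fails — nR²m but no w with mRw and n=w.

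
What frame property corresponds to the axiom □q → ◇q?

Seriality

Suppose □q→◇q is valid. At any x set V(q)=W. Then □q at x, so ◇q at x, so x has a successor.
Conversely, on a frame with seriality the schema holds at every world under every valuation.
Frame condition: ∀x ∃y Rxy.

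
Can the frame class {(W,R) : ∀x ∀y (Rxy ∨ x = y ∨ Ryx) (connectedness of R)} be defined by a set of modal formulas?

Any modally definable frame class is closed under disjoint unions.
Take 3 disjoint single-world reflexive frames: each is trivially connected, but their disjoint union has 3 worlds with no edge between distinct components, so it is not connected.
So no modal formula (or set of formulas) defines exactly the connected frames.

Not definable by any modal formula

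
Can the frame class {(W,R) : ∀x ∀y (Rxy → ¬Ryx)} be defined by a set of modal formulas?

Any modally definable frame class is closed under surjective bounded morphisms.
The 5-cycle (worlds s,t,u,v,w with s→t→u→v→w→s) is asymmetric. Mapping every world to a single reflexive point • is a surjective bounded morphism, and the reflexive point is not asymmetric (R•• but asymmetry requires ¬R••).
So no modal formula (or set of formulas) defines exactly the asymmetric frames.

Not definable by any modal formula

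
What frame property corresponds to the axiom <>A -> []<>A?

Suppose ◇A→□◇A is valid. Take Rxy, Rxz and set V(A)={y}. Then ◇A at x, so □◇A at x, so ◇A at z, so some w with Rzw has A; w=y, i.e. Rzy. By symmetry of the argument, Ryz.
Conversely, on a frame with the Euclidean property the schema holds at every world under every valuation.
So the correspondent is the Euclidean property.

the Euclidean property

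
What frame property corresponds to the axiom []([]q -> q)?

This is the T□ axiom.
Its frame correspondent is shift-reflexivity — forall x forall y (Rxy -> Ryy).

shift-reflexivity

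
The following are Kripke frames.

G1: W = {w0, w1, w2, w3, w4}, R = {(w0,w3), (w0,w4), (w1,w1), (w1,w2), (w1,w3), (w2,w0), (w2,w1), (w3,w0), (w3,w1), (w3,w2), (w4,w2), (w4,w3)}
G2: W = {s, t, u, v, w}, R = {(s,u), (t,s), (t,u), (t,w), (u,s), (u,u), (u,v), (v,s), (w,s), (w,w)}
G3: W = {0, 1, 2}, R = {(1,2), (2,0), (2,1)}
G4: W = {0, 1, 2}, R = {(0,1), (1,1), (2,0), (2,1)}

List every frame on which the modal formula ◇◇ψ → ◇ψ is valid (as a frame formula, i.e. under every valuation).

G4

The schema corresponds to a generalized confluence (Geach) condition: ∀x ∀y (xR²y → ∃w (y = w ∧ xRw)).
G1: fails — w0R²w0 but no w with w0=w and w0Rw.
G2: fails — sR²s but no w* with s=w* and sRw*.
G3: fails — 1R²0 but no w with 0=w and 1Rw.
G4: holds.
Valid on: G4.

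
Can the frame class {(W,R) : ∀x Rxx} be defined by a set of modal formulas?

Yes — defined by □p → p

This is a Sahlqvist condition; the T axiom □p → p defines it.
Suppose □p→p is valid. At any x set V(p)={w : Rxw}. Then □p holds at x, so p holds at x, i.e. Rxx.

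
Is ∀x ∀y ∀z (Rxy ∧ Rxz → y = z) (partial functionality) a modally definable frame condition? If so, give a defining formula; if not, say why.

The condition is partial functionality. A defining modal formula is ◇p → □p.
Suppose ◇p→□p is valid. Take Rxy, Rxz and set V(p)={y}. Then ◇p at x, so □p at x, so p at z, i.e. z=y.

Yes, by ◇p → □p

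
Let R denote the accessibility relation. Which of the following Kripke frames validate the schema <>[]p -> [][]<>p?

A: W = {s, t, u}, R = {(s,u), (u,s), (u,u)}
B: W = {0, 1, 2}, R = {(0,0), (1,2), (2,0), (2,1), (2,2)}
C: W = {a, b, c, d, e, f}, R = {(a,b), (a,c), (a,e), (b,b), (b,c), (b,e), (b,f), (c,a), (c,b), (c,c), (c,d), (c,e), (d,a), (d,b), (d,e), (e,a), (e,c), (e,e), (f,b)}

A

This is the axiom for a generalized confluence (Geach) condition; its first-order frame correspondent is forall x forall y forall z ((xRy & x R^2 z) -> exists w (yRw & zRw)).
A: condition met.
B: fails — 2R0, 2R²1 but no w with 0Rw and 1Rw.
C: fails — aRe, aR²f but no w with eRw and fRw.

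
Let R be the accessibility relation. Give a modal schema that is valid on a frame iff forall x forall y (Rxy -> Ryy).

□(□p → p)

This is shift-reflexivity; the standard corresponding axiom is T□: □(□p → p).
Suppose □(□p→p) is valid. Take Rxy and set V(p)={w : Ryw}. Then at y, □p holds; since □(□p→p) at x, □p→p at y, so p at y, i.e. Ryy.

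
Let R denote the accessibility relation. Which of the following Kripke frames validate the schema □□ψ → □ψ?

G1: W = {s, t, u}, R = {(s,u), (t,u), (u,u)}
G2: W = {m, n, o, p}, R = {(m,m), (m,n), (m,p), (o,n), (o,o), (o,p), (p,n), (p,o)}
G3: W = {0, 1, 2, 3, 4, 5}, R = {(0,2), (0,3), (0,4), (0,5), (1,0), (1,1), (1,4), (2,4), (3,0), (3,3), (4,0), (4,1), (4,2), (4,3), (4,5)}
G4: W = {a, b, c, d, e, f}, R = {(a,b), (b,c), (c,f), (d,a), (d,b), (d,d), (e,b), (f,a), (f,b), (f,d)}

Frame correspondent (Sahlqvist): ∀x ∀y (Rxy → ∃z (Rxz ∧ Rzy)) — i.e. density.
G1: satisfies the condition.
G2: satisfies the condition.
G3: fails — R24 but no z with R2z and Rz4.
G4: fails — Rbc but no z with Rbz and Rzc.
Valid on: G1, G2.

G1, G2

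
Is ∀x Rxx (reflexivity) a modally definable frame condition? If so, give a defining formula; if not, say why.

Yes, by □r → r

Yes: it is reflexivity, defined by the T schema □r → r.
Suppose □r→r is valid. At any x set V(r)={w : Rxw}. Then □r holds at x, so r holds at x, i.e. Rxx.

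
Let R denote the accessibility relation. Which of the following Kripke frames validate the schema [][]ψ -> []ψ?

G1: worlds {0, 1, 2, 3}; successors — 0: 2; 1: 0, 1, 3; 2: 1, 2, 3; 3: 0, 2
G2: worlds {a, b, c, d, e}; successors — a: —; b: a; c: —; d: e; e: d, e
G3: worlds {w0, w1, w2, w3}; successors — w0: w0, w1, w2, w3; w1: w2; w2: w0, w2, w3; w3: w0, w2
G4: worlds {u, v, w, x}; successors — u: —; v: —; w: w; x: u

This is the axiom for density; its first-order frame correspondent is forall x forall y (Rxy -> exists z (Rxz & Rzy)).
G1: fails — R30 but no z with R3z and Rz0.
G2: fails — Rba but no z with Rbz and Rza.
G3: condition met.
G4: fails — Rxu but no z with Rxz and Rzu.

G3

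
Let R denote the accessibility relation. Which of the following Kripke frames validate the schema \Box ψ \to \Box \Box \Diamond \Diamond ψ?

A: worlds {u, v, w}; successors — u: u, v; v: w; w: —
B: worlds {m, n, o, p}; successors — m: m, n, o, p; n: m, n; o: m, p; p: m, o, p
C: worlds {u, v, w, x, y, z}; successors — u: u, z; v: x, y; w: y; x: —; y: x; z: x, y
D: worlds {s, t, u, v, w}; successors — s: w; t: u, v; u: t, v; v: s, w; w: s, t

This is the axiom for a generalized confluence (Geach) condition; its first-order frame correspondent is \forall x \forall z (x R^2 z \to \exists w (xRw \wedge z R^2 w)).
A: fails — uR²v but no t with uRt and vR²t.
B: satisfies the condition.
C: fails — uR²x but no t with uRt and xR²t.
D: fails — sR²s but no w* with sRw* and sR²w*.
Valid on: B.

B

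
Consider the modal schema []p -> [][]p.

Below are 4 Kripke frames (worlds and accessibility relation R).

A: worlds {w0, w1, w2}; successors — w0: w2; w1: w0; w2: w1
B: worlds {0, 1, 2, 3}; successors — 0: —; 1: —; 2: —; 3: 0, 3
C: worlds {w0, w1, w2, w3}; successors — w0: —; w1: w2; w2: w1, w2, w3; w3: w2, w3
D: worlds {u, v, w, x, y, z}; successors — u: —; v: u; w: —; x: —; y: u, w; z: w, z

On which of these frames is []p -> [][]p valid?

B, D

This is the axiom for transitivity; its first-order frame correspondent is forall x forall y forall z (Rxy & Ryz -> Rxz).
A: fails — Rw0w2 and Rw2w1 but not Rw0w1.
B: condition met.
C: fails — Rw1w2 and Rw2w1 but not Rw1w1.
D: condition met.
Valid on: B, D.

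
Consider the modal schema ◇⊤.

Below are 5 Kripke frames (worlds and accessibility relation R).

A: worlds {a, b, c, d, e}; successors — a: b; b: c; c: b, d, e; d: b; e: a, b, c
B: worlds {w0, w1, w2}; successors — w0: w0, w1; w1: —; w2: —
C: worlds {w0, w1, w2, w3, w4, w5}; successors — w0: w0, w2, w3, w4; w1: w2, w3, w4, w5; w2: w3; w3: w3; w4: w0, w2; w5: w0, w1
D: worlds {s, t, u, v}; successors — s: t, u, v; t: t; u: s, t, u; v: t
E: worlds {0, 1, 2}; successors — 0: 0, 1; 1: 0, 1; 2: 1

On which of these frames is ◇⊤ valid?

This is the axiom for seriality; its first-order frame correspondent is ∀x ∃y Rxy.
A: condition met.
B: fails — world w1 has no successor.
C: condition met.
D: condition met.
E: condition met.
Valid on: A, C, D, E.

A, C, D, E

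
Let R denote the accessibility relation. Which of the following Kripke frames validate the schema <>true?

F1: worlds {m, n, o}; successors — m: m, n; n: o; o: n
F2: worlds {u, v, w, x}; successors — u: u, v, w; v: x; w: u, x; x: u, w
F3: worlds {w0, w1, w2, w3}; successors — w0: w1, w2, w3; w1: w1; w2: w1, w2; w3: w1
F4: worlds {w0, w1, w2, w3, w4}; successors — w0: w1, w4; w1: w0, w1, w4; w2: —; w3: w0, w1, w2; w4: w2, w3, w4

The schema corresponds to seriality: forall x exists y Rxy.
F1: condition met.
F2: condition met.
F3: condition met.
F4: fails — world w2 has no successor.

F1, F2, F3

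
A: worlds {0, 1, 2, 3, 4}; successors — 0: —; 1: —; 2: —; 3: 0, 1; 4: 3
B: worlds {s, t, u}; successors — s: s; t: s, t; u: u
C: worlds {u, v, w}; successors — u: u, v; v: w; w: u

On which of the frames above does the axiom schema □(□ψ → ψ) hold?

This is the axiom for shift-reflexivity; its first-order frame correspondent is ∀x ∀y (Rxy → Ryy).
A: fails — R43 but not R33.
B: ✓.
C: fails — Ruv but not Rvv.

B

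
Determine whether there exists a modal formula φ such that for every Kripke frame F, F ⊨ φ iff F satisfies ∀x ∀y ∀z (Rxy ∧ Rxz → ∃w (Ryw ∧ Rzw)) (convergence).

Definable; ◇□r → □◇r defines it

Yes: it is convergence, defined by the .2 schema ◇□r → □◇r.
Suppose ◇□r→□◇r is valid. Take Rxy, Rxz and set V(r)={w : Ryw}. Then □r at y so ◇□r at x, so □◇r at x, so ◇r at z, giving w with Rzw and Ryw.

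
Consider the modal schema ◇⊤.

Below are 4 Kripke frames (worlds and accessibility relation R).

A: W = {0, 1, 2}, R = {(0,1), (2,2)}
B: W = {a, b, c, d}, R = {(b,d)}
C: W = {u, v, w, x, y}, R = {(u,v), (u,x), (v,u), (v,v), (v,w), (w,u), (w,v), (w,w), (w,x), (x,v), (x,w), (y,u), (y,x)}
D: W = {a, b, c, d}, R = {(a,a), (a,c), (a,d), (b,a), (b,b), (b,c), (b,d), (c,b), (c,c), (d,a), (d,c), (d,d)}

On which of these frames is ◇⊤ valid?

This is the axiom for seriality; its first-order frame correspondent is ∀x ∃y Rxy.
A: fails — world 1 has no successor.
B: fails — world a has no successor.
C: satisfies the condition.
D: satisfies the condition.

C, D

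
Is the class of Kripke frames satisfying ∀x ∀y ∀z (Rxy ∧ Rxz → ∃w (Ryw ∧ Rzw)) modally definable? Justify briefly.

Yes, by ◇□q → □◇q

Yes: it is convergence, defined by the .2 schema ◇□q → □◇q.
Suppose ◇□q→□◇q is valid. Take Rxy, Rxz and set V(q)={w : Ryw}. Then □q at y so ◇□q at x, so □◇q at x, so ◇q at z, giving w with Rzw and Ryw.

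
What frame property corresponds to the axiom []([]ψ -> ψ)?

shift-reflexivity

Suppose □(□ψ→ψ) is valid. Take Rxy and set V(ψ)={w : Ryw}. Then at y, □ψ holds; since □(□ψ→ψ) at x, □ψ→ψ at y, so ψ at y, i.e. Ryy.
Conversely, on a frame with shift-reflexivity the schema holds at every world under every valuation.
So the correspondent is shift-reflexivity.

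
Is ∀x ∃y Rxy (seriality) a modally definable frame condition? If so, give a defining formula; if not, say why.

Yes — defined by □p → ◇p

The condition is seriality. A defining modal formula is □p → ◇p.
Suppose □p→◇p is valid. At any x set V(p)=W. Then □p at x, so ◇p at x, so x has a successor.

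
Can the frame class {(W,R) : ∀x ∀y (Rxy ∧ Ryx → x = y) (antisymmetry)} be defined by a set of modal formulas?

No

Any modally definable frame class is closed under surjective bounded morphisms.
The 8-cycle (worlds s,t,u,v,w,x,y,z with s→t→u→v→w→x→y→z→s) is antisymmetric. Sending even-indexed worlds to s and odd-indexed worlds to t is a surjective bounded morphism onto the two-world frame with s↔t, which is not antisymmetric.
Hence antisymmetry is not modally definable.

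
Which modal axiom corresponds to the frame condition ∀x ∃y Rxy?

The condition is seriality. The D schema □p → ◇p defines it.

□p → ◇p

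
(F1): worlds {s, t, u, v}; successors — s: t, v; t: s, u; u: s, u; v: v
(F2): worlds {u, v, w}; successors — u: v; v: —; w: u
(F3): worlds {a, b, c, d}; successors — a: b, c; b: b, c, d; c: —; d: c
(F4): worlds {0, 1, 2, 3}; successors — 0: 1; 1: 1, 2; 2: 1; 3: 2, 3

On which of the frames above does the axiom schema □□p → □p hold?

This is the axiom for density; its first-order frame correspondent is ∀x ∀y (Rxy → ∃z (Rxz ∧ Rzy)).
(F1): fails — Rst but no z with Rsz and Rzt.
(F2): fails — Ruv but no z with Ruz and Rzv.
(F3): fails — Rdc but no z with Rdz and Rzc.
(F4): condition met.

(F4)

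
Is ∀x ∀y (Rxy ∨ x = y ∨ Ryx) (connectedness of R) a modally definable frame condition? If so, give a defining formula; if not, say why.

If a class were modally definable it would be closed under disjoint unions (Goldblatt–Thomason).
Take 2 disjoint single-world reflexive frames: each is trivially connected, but their disjoint union has 2 worlds with no edge between distinct components, so it is not connected.
So no modal formula (or set of formulas) defines exactly the connected frames.

No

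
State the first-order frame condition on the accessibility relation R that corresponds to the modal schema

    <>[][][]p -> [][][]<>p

forall x forall y forall z ((xRy & x R^3 z) -> exists w (y R^3 w & zRw))

This is a Sahlqvist (Geach-type) schema ◇^1□^3p → □^3◇^1p.
Minimal-valuation argument: fix x; take any y with xR^1y and any z with xR^3z. Set V(p) to the set of worlds R-reachable from y in exactly 3 steps. Then □^3p holds at y, so the antecedent holds at x; validity forces ◇^1p at z, giving a w with zR^1w and yR^3w.
First-order correspondent: forall x forall y forall z ((xRy & x R^3 z) -> exists w (y R^3 w & zRw)).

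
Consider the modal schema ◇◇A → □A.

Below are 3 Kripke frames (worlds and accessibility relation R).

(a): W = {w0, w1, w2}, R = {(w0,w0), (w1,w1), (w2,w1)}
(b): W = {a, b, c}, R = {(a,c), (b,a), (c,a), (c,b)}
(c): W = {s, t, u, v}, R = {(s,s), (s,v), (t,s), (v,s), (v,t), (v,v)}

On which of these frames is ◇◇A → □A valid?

Frame correspondent (Sahlqvist): ∀x ∀y ∀z ((xR²y ∧ xRz) → ∃w (y = w ∧ z = w)) — i.e. a generalized confluence (Geach) condition.
(a): holds.
(b): fails — aR²a, aRc but a ≠ c.
(c): fails — sR²s, sRv but s ≠ v.

(a)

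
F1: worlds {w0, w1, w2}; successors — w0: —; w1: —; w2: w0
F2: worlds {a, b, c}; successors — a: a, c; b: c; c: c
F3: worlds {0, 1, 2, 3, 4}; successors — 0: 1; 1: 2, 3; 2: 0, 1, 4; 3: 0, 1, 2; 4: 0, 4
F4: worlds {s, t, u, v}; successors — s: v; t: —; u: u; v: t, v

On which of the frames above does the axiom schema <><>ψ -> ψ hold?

F1

This is the axiom for a generalized confluence (Geach) condition; its first-order frame correspondent is forall x forall y (x R^2 y -> exists w (y = w & x = w)).
F1: condition met.
F2: fails — aR²c but c ≠ a.
F3: fails — 0R²2 but 2 ≠ 0.
F4: fails — sR²t but t ≠ s.
Valid on: F1.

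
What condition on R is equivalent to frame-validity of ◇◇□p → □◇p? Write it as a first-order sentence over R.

∀x ∀y ∀z ((xR²y ∧ xRz) → ∃w (yRw ∧ zRw))

This is a Sahlqvist (Geach-type) schema ◇^2□^1p → □^1◇^1p.
Minimal-valuation argument: fix x; take any y with xR^2y and any z with xR^1z. Set V(p) to the set of worlds R-reachable from y in exactly 1 step. Then □^1p holds at y, so the antecedent holds at x; validity forces ◇^1p at z, giving a w with zR^1w and yR^1w.
First-order correspondent: ∀x ∀y ∀z ((xR²y ∧ xRz) → ∃w (yRw ∧ zRw)).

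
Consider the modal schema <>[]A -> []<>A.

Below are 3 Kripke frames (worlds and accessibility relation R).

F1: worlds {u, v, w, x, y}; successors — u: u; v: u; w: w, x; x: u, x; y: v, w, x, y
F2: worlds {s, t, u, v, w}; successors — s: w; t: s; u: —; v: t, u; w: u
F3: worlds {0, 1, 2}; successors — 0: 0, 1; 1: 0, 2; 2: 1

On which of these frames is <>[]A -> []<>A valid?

This is the axiom for convergence; its first-order frame correspondent is forall x forall y forall z (Rxy & Rxz -> exists w (Ryw & Rzw)).
F1: fails — Ryy and Ryv but y and v have no common successor.
F2: fails — Rvt and Rvu but t and u have no common successor.
F3: satisfies the condition.

F3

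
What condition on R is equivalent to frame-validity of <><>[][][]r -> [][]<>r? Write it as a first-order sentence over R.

This is a Sahlqvist (Geach-type) schema ◇^2□^3r → □^2◇^1r.
First-order correspondent: forall x forall y forall z ((x R^2 y & x R^2 z) -> exists w (y R^3 w & zRw)).

forall x forall y forall z ((x R^2 y & x R^2 z) -> exists w (y R^3 w & zRw))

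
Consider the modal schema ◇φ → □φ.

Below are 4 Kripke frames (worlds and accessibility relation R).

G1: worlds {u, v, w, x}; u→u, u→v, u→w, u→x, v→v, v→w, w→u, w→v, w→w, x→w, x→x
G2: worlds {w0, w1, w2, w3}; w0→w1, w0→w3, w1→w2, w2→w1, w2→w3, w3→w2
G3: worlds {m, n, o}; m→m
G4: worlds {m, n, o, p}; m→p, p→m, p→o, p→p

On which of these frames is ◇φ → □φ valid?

Frame correspondent (Sahlqvist): ∀x ∀y ∀z (Rxy ∧ Rxz → y = z) — i.e. partial functionality.
G1: fails — u sees both u and v.
G2: fails — w0 sees both w1 and w3.
G3: holds.
G4: fails — p sees both m and o.
Valid on: G3.

G3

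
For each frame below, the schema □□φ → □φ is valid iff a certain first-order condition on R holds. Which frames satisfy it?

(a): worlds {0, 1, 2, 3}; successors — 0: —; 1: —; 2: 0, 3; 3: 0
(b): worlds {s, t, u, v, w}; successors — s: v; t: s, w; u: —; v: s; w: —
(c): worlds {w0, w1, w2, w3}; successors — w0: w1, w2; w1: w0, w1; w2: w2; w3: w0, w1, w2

Frame correspondent (Sahlqvist): ∀x ∀y (Rxy → ∃z (Rxz ∧ Rzy)) — i.e. density.
(a): fails — R23 but no z with R2z and Rz3.
(b): fails — Rvs but no z with Rvz and Rzs.
(c): condition met.

(c)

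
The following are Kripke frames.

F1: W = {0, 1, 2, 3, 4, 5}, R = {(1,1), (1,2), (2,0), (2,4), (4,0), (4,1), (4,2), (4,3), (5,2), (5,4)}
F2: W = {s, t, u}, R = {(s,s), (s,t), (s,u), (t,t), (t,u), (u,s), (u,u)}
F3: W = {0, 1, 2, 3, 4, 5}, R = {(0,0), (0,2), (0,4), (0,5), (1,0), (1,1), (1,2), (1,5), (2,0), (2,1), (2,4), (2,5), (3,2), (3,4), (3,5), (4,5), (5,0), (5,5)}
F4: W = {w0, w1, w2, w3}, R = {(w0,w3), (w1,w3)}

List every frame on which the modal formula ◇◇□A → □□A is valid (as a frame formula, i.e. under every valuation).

This is the axiom for a generalized confluence (Geach) condition; its first-order frame correspondent is ∀x ∀y ∀z ((xR²y ∧ xR²z) → ∃w (yRw ∧ z = w)).
F1: fails — 1R²0, 1R²0 but no w with 0Rw and 0=w.
F2: fails — sR²t, sR²s but no w with tRw and s=w.
F3: fails — 0R²0, 0R²1 but no w with 0Rw and 1=w.
F4: condition met.
Valid on: F4.

F4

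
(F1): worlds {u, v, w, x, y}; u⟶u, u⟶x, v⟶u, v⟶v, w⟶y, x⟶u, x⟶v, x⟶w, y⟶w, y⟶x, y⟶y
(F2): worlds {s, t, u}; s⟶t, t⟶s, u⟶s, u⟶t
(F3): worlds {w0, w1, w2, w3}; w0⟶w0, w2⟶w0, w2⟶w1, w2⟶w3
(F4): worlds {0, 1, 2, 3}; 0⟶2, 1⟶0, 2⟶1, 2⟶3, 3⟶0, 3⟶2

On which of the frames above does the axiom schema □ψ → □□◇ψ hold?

(F2), (F3)

This is the axiom for a generalized confluence (Geach) condition; its first-order frame correspondent is ∀x ∀z (xR²z → ∃w (xRw ∧ zRw)).
(F1): fails — uR²w but no t with uRt and wRt.
(F2): condition met.
(F3): condition met.
(F4): fails — 0R²1 but no w with 0Rw and 1Rw.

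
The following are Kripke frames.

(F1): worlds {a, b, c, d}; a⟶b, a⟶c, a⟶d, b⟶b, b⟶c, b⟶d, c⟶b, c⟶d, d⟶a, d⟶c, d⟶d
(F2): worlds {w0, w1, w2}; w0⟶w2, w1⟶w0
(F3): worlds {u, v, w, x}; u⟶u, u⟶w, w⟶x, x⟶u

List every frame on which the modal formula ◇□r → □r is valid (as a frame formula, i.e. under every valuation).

The schema corresponds to the Euclidean property: ∀x ∀y ∀z (Rxy ∧ Rxz → Ryz).
(F1): fails — Rac and Rac but not Rcc.
(F2): fails — Rw0w2 and Rw0w2 but not Rw2w2.
(F3): fails — Ruw and Ruw but not Rww.
Valid on no frame.

none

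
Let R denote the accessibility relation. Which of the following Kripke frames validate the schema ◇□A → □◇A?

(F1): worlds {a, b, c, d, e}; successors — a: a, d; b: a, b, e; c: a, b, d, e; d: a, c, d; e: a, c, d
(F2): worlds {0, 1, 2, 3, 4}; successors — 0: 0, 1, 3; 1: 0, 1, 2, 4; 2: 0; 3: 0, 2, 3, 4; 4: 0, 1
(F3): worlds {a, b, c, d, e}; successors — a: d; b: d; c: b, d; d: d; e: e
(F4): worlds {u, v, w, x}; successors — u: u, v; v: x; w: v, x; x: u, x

(F1), (F2), (F3)

This is the axiom for convergence; its first-order frame correspondent is ∀x ∀y ∀z (Rxy ∧ Rxz → ∃w (Ryw ∧ Rzw)).
(F1): ✓.
(F2): ✓.
(F3): ✓.
(F4): fails — Ruv and Ruu but v and u have no common successor.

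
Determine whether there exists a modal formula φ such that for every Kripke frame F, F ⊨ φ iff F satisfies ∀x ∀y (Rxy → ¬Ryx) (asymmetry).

Not modally definable

Any modally definable frame class is closed under surjective bounded morphisms.
The 5-cycle (worlds a,b,c,d,e with a→b→c→d→e→a) is asymmetric. Mapping every world to a single reflexive point • is a surjective bounded morphism, and the reflexive point is not asymmetric (R•• but asymmetry requires ¬R••).
Hence asymmetry is not modally definable.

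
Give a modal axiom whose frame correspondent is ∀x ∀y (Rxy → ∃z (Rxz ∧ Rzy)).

□□r → □r

This is density; the standard corresponding axiom is C4: □□r → □r.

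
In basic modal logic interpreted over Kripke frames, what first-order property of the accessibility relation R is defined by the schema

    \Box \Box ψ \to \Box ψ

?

Suppose □□ψ→□ψ is valid. Take Rxy and set V(ψ)={w : xR²w}. Then □□ψ at x, so □ψ at x, so ψ at y, i.e. ∃z(Rxz∧Rzy).
Conversely, any frame satisfying \forall x \forall y (Rxy \to \exists z (Rxz \wedge Rzy)) validates the schema.
So the correspondent is density.

density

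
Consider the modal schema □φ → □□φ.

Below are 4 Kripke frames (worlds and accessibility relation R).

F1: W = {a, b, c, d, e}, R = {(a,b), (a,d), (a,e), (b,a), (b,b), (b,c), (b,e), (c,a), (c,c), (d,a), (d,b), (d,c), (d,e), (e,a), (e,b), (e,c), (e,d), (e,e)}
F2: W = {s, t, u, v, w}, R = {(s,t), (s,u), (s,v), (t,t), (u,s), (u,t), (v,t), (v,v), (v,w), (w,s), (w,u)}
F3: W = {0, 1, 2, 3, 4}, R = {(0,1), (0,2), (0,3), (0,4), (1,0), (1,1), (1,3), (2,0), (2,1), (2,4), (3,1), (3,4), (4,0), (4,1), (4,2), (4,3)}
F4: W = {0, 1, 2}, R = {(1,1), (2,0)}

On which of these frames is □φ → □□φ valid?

The schema corresponds to transitivity: ∀x ∀y ∀z (Rxy ∧ Ryz → Rxz).
F1: fails — Rab and Rbc but not Rac.
F2: fails — Rwu and Rut but not Rwt.
F3: fails — R10 and R02 but not R12.
F4: satisfies the condition.

F4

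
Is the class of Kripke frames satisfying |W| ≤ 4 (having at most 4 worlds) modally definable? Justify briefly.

If a class were modally definable it would be closed under disjoint unions (Goldblatt–Thomason).
Any modal formula valid on each of 5 disjoint one-world frames is valid on their disjoint union (validity is preserved under disjoint unions). Each one-world frame has |W|=1≤4, but the union has |W|=5.
So the class is not modally definable.

Not modally definable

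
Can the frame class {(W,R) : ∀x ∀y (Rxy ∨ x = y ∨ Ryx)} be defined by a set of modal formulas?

Not definable by any modal formula

If a class were modally definable it would be closed under disjoint unions (Goldblatt–Thomason).
Take 3 disjoint single-world reflexive frames: each is trivially connected, but their disjoint union has 3 worlds with no edge between distinct components, so it is not connected.
Hence connectedness of R is not modally definable.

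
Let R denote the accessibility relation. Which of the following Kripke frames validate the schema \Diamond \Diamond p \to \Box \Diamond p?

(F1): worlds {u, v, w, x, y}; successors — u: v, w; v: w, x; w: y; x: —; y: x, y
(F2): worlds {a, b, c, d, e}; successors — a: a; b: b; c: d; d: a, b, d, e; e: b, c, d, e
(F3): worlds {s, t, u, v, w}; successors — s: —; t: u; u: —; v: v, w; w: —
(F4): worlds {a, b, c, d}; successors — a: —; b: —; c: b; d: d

This is the axiom for a generalized confluence (Geach) condition; its first-order frame correspondent is \forall x \forall y \forall z ((x R^2 y \wedge xRz) \to \exists w (y = w \wedge zRw)).
(F1): fails — uR²w, uRw but no t with w=t and wRt.
(F2): fails — dR²a, dRb but no w with a=w and bRw.
(F3): fails — vR²v, vRw but no w* with v=w* and wRw*.
(F4): ✓.

(F4)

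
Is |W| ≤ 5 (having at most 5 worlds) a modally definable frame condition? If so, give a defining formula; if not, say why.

No — not modally definable

Any modally definable frame class is closed under disjoint unions.
Any modal formula valid on each of 6 disjoint one-world frames is valid on their disjoint union (validity is preserved under disjoint unions). Each one-world frame has |W|=1≤5, but the union has |W|=6.
So no modal formula (or set of formulas) defines exactly the |W|≤5 frames.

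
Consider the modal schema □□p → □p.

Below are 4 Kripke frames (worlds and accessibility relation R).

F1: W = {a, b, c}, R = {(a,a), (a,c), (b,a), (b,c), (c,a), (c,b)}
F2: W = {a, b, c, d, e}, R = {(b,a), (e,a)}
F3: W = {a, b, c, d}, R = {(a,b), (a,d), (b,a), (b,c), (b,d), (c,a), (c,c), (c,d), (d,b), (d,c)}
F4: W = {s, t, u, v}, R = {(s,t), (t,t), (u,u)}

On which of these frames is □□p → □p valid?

F4

Frame correspondent (Sahlqvist): ∀x ∀y (Rxy → ∃z (Rxz ∧ Rzy)) — i.e. density.
F1: fails — Rcb but no z with Rcz and Rzb.
F2: fails — Rea but no z with Rez and Rza.
F3: fails — Rdb but no z with Rdz and Rzb.
F4: condition met.
Valid on: F4.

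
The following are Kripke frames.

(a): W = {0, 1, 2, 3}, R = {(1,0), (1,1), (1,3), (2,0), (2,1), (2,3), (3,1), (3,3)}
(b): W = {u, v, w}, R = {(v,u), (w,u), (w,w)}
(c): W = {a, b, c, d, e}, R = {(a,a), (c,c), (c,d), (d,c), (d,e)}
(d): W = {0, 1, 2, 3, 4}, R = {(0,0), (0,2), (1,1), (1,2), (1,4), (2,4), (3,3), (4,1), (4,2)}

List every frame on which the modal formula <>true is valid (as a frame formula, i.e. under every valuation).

This is the axiom for seriality; its first-order frame correspondent is forall x exists y Rxy.
(a): fails — world 0 has no successor.
(b): fails — world u has no successor.
(c): fails — world b has no successor.
(d): holds.
Valid on: (d).

(d)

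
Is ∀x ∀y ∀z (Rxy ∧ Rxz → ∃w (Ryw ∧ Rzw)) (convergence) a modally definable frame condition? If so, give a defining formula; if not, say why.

Yes, by ◇□p → □◇p

Yes: it is convergence, defined by the .2 schema ◇□p → □◇p.
Suppose ◇□p→□◇p is valid. Take Rxy, Rxz and set V(p)={w : Ryw}. Then □p at y so ◇□p at x, so □◇p at x, so ◇p at z, giving w with Rzw and Ryw.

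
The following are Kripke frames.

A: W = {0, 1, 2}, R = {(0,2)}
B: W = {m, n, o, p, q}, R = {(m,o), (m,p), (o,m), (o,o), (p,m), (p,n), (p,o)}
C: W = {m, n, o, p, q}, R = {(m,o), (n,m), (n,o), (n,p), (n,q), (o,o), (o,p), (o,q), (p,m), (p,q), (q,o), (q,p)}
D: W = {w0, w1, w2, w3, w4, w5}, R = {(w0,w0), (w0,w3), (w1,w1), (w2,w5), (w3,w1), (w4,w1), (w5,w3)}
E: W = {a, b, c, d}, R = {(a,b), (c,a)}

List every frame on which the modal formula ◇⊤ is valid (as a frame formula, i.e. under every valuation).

This is the axiom for seriality; its first-order frame correspondent is ∀x ∃y Rxy.
A: fails — world 1 has no successor.
B: fails — world n has no successor.
C: holds.
D: holds.
E: fails — world b has no successor.
Valid on: C, D.

C, D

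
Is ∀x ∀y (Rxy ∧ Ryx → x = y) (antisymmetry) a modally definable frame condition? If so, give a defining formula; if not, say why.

If a class were modally definable it would be closed under surjective bounded morphisms (Goldblatt–Thomason).
The 6-cycle (worlds s,t,u,v,w,x with s→t→u→v→w→x→s) is antisymmetric. Sending even-indexed worlds to s and odd-indexed worlds to t is a surjective bounded morphism onto the two-world frame with s↔t, which is not antisymmetric.
So the class is not modally definable.

Not modally definable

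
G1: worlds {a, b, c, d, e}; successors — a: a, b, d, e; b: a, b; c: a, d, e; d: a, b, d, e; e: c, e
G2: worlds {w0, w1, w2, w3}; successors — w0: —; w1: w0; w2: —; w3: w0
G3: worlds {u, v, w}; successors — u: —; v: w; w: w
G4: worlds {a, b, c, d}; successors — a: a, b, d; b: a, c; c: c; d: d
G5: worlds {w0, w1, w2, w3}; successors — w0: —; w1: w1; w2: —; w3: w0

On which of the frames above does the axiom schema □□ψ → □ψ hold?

G1, G3, G4

Frame correspondent (Sahlqvist): ∀x ∀y (Rxy → ∃z (Rxz ∧ Rzy)) — i.e. density.
G1: satisfies the condition.
G2: fails — Rw1w0 but no z with Rw1z and Rzw0.
G3: satisfies the condition.
G4: satisfies the condition.
G5: fails — Rw3w0 but no z with Rw3z and Rzw0.
Valid on: G1, G3, G4.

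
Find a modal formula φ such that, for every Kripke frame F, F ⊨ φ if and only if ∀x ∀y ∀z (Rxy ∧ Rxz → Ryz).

The condition is the Euclidean property. The 5 schema ◇s → □◇s defines it.

◇s → □◇s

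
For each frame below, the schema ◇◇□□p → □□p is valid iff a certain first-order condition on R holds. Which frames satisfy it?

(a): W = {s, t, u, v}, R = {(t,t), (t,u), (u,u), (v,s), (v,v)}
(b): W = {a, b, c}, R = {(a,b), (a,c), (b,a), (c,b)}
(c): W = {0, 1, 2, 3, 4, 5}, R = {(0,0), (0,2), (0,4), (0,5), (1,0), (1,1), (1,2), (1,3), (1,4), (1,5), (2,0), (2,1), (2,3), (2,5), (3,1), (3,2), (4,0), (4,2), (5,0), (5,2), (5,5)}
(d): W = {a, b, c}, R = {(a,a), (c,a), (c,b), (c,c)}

This is the axiom for a generalized confluence (Geach) condition; its first-order frame correspondent is ∀x ∀y ∀z ((xR²y ∧ xR²z) → ∃w (yR²w ∧ z = w)).
(a): fails — tR²u, tR²t but no w with uR²w and t=w.
(b): fails — aR²b, aR²a but no w with bR²w and a=w.
(c): ✓.
(d): fails — cR²a, cR²b but no w with aR²w and b=w.
Valid on: (c).

(c)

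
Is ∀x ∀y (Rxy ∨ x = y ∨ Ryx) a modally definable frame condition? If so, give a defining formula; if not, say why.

If a class were modally definable it would be closed under disjoint unions (Goldblatt–Thomason).
Take 4 disjoint single-world reflexive frames: each is trivially connected, but their disjoint union has 4 worlds with no edge between distinct components, so it is not connected.
So the class is not modally definable.

Not definable by any modal formula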